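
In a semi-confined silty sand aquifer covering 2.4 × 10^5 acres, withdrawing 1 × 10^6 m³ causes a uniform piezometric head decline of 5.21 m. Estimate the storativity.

A = 2.4 × 10^5 acres = 9.712 × 10^8 m²
S = ΔV / (A × Δh) = 1 × 10^6 m³ / (9.712 × 10^8 m² × 5.21 m) = 1.976 × 10^-4

S ≈ 2 × 10^-4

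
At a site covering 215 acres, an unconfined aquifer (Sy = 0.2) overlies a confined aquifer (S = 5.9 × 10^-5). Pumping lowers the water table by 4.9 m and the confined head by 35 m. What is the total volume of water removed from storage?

A = 215 acres = 8.701 × 10^5 m²
Unconfined: ΔV_u = Sy × A × Δh_u = 0.2 × 8.701 × 10^5 × 4.9 = 8.527 × 10^5 m³
Confined: ΔV_c = S × A × Δh_c = 5.9 × 10^-5 × 8.701 × 10^5 × 35 = 1797 m³
Total ΔV = 8.527 × 10^5 + 1797 = 8.545 × 10^5 m³

ΔV ≈ 8.54 × 10^5 m³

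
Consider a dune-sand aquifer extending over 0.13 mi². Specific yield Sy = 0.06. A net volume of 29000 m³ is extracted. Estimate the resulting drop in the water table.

A = 0.13 mi² = 3.367 × 10^5 m²
Δh = ΔV / (Sy × A) = 29000 m³ / (0.06 × 3.367 × 10^5 m²) = 1.436 m

Δh ≈ 1.44 m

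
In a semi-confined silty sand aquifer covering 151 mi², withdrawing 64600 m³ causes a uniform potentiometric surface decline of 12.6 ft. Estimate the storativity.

A = 151 mi² = 3.911 × 10^8 m²
Δh = 12.6 ft = 3.84 m
S = ΔV / (A × Δh) = 64600 m³ / (3.911 × 10^8 m² × 3.84 m) = 4.301 × 10^-5

S ≈ 4.3 × 10^-5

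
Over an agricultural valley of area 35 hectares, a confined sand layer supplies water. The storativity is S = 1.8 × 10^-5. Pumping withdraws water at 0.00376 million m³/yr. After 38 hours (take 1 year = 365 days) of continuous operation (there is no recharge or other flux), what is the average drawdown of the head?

Δh ≈ 2.59 m

A = 35 hectares = 3.5 × 10^5 m²
Q = 0.00376 million m³/yr = 10.3 m³/d
t = 38 hours = 1.583 d
ΔV = Q × t = 10.3 m³/d × 1.583 d = 16.31 m³
Δh = ΔV / (S × A) = 16.31 / (1.8 × 10^-5 × 3.5 × 10^5) = 2.589 m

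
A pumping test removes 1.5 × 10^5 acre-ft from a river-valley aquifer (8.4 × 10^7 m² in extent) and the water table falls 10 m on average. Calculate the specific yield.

Sy ≈ 0.22

ΔV = 1.5 × 10^5 acre-ft = 1.85 × 10^8 m³
Sy = ΔV / (A × Δh) = 1.85 × 10^8 m³ / (8.4 × 10^7 m² × 10 m) = 0.2203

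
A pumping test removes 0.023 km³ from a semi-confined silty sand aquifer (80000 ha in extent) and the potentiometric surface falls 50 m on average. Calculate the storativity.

S ≈ 5.8 × 10^-4

A = 80000 ha = 8 × 10^8 m²
ΔV = 0.023 km³ = 2.3 × 10^7 m³
S = ΔV / (A × Δh) = 2.3 × 10^7 m³ / (8 × 10^8 m² × 50 m) = 5.75 × 10^-4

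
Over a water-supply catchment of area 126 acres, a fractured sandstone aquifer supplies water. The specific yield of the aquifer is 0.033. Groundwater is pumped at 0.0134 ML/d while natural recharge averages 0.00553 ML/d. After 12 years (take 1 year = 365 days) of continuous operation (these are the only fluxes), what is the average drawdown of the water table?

A = 126 acres = 5.099 × 10^5 m²
Net abstraction = 0.0134 − 0.00553 = 0.00787 ML/d
Q_net = 0.00787 ML/d = 7.87 m³/d
t = 12 years = 4380 d
ΔV = Q × t = 7.87 m³/d × 4380 d = 34470 m³
Δh = ΔV / (Sy × A) = 34470 / (0.033 × 5.099 × 10^5) = 2.049 m

Δh ≈ 2.05 m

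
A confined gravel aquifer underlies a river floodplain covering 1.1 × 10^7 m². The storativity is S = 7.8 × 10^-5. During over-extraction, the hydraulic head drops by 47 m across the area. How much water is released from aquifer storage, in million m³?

ΔV ≈ 0.0403 million m³

ΔV = S × A × Δh = 7.8 × 10^-5 × 1.1 × 10^7 m² × 47 m = 40330 m³
ΔV = 40330 m³ = 0.04033 million m³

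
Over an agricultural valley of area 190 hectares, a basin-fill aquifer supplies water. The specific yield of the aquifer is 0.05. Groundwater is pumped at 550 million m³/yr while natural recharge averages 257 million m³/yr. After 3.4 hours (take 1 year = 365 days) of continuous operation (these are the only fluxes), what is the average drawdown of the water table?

Δh ≈ 1.2 m

A = 190 hectares = 1.9 × 10^6 m²
Net abstraction = 550 − 257 = 293 million m³/yr
Q_net = 293 million m³/yr = 8.027 × 10^5 m³/d
t = 3.4 hours = 0.1417 d
ΔV = Q × t = 8.027 × 10^5 m³/d × 0.1417 d = 1.137 × 10^5 m³
Δh = ΔV / (Sy × A) = 1.137 × 10^5 / (0.05 × 1.9 × 10^6) = 1.197 m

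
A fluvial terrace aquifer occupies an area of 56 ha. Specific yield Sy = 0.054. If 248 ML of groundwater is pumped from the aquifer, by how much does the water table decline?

Δh ≈ 8.2 m

A = 56 ha = 5.6 × 10^5 m²
ΔV = 248 ML = 2.48 × 10^5 m³
Δh = ΔV / (Sy × A) = 2.48 × 10^5 m³ / (0.054 × 5.6 × 10^5 m²) = 8.201 m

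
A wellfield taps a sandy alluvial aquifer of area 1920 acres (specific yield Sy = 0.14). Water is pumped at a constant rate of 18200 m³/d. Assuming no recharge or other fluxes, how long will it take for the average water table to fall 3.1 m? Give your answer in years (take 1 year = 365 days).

t ≈ 0.508 years

A = 1920 acres = 7.77 × 10^6 m²
ΔV = Sy × A × Δh = 0.14 × 7.77 × 10^6 × 3.1 = 3.372 × 10^6 m³
t = ΔV / Q = 3.372 × 10^6 m³ / 18200 m³/d = 185.3 d
t = 185.3 d ≈ 0.5076 years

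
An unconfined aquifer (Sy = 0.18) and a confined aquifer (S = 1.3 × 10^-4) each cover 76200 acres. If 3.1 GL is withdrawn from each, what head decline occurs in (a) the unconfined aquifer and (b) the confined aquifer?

A = 76200 acres = 3.084 × 10^8 m²
ΔV = 3.1 GL = 3.1 × 10^6 m³
Unconfined: Δh_u = ΔV/(Sy·A) = 3.1 × 10^6/(0.18 × 3.084 × 10^8) = 0.05585 m
Confined: Δh_c = ΔV/(S·A) = 3.1 × 10^6/(1.3 × 10^-4 × 3.084 × 10^8) = 77.33 m

Δh_u ≈ 0.0558 m; Δh_c ≈ 77.3 m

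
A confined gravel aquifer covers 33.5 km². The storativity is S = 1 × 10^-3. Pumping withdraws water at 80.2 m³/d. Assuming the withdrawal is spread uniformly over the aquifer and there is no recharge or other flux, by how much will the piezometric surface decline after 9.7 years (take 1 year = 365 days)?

Δh ≈ 8.48 m

A = 33.5 km² = 3.35 × 10^7 m²
t = 9.7 years = 3540 d
ΔV = Q × t = 80.2 m³/d × 3540 d = 2.839 × 10^5 m³
Δh = ΔV / (S × A) = 2.839 × 10^5 / (0.001 × 3.35 × 10^7) = 8.476 m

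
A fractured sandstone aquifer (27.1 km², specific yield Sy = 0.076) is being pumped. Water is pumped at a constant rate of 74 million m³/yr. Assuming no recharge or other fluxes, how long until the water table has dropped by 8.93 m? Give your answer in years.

A = 27.1 km² = 2.71 × 10^7 m²
ΔV = Sy × A × Δh = 0.076 × 2.71 × 10^7 × 8.93 = 1.839 × 10^7 m³
Q = 74 million m³/yr = 2.027 × 10^5 m³/d
t = ΔV / Q = 1.839 × 10^7 m³ / 2.027 × 10^5 m³/d = 90.72 d
t = 90.72 d ≈ 0.2485 years

t ≈ 0.249 years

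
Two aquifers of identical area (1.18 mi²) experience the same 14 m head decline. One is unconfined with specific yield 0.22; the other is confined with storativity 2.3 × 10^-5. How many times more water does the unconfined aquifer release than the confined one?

ΔV_u / ΔV_c ≈ 9570

A = 1.18 mi² = 3.056 × 10^6 m²
Unconfined: ΔV_u = Sy × A × Δh = 0.22 × 3.056 × 10^6 × 14 = 9.413 × 10^6 m³
Confined: ΔV_c = S × A × Δh = 2.3 × 10^-5 × 3.056 × 10^6 × 14 = 984.1 m³
Ratio = ΔV_u / ΔV_c = Sy / S = 0.22 / 2.3 × 10^-5 = 9565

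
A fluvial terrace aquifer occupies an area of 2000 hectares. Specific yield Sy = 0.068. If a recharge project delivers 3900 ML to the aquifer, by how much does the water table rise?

Δh ≈ 2.87 m

A = 2000 hectares = 2 × 10^7 m²
ΔV = 3900 ML = 3.9 × 10^6 m³
Δh = ΔV / (Sy × A) = 3.9 × 10^6 m³ / (0.068 × 2 × 10^7 m²) = 2.868 m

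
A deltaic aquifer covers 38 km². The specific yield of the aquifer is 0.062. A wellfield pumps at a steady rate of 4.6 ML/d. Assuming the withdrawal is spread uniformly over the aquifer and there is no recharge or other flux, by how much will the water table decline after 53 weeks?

A = 38 km² = 3.8 × 10^7 m²
Q = 4.6 ML/d = 4600 m³/d
t = 53 weeks = 371 d
ΔV = Q × t = 4600 m³/d × 371 d = 1.707 × 10^6 m³
Δh = ΔV / (Sy × A) = 1.707 × 10^6 / (0.062 × 3.8 × 10^7) = 0.7244 m

Δh ≈ 0.724 m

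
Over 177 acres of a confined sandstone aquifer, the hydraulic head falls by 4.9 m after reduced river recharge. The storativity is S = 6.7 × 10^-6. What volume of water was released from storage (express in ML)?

A = 177 acres = 7.163 × 10^5 m²
ΔV = S × A × Δh = 6.7 × 10^-6 × 7.163 × 10^5 m² × 4.9 m = 23.52 m³
ΔV = 23.52 m³ = 0.02352 ML

ΔV ≈ 0.0235 ML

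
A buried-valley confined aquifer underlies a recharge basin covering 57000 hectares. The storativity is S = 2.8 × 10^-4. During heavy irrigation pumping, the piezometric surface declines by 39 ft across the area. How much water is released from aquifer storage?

ΔV ≈ 1.9 × 10^6 m³

A = 57000 hectares = 5.7 × 10^8 m²
Δh = 39 ft = 11.89 m
ΔV = S × A × Δh = 2.8 × 10^-4 × 5.7 × 10^8 m² × 11.89 m = 1.897 × 10^6 m³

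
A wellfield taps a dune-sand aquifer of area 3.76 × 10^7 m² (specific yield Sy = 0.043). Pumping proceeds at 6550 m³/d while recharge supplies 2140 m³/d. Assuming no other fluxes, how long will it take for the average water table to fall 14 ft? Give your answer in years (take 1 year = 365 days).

Δh = 14 ft = 4.267 m
ΔV = Sy × A × Δh = 0.043 × 3.76 × 10^7 × 4.267 = 6.899 × 10^6 m³
Net withdrawal = 6550 − 2140 = 4410 m³/d
t = ΔV / Q = 6.899 × 10^6 m³ / 4410 m³/d = 1564 d
t = 1564 d ≈ 4.286 years

t ≈ 4.29 years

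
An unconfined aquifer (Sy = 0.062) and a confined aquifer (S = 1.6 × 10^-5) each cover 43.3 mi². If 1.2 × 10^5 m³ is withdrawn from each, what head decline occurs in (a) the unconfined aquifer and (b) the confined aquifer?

Δh_u ≈ 0.0173 m; Δh_c ≈ 66.9 m

A = 43.3 mi² = 1.121 × 10^8 m²
Unconfined: Δh_u = ΔV/(Sy·A) = 1.2 × 10^5/(0.062 × 1.121 × 10^8) = 0.01726 m
Confined: Δh_c = ΔV/(S·A) = 1.2 × 10^5/(1.6 × 10^-5 × 1.121 × 10^8) = 66.88 m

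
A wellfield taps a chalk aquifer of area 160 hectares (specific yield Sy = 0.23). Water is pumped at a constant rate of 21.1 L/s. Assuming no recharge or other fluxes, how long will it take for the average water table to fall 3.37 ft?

t ≈ 207 days

A = 160 hectares = 1.6 × 10^6 m²
Δh = 3.37 ft = 1.027 m
ΔV = Sy × A × Δh = 0.23 × 1.6 × 10^6 × 1.027 = 3.78 × 10^5 m³
Q = 21.1 L/s = 1823 m³/d
t = ΔV / Q = 3.78 × 10^5 m³ / 1823 m³/d = 207.3 d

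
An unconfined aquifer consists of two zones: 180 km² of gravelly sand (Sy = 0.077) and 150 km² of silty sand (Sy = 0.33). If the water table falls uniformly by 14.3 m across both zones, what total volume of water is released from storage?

ΔV ≈ 9.06 × 10^8 m³

A₁ = 180 km² = 1.8 × 10^8 m²; A₂ = 150 km² = 1.5 × 10^8 m²
ΔV₁ = 0.077 × 1.8 × 10^8 × 14.3 = 1.982 × 10^8 m³
ΔV₂ = 0.33 × 1.5 × 10^8 × 14.3 = 7.079 × 10^8 m³
ΔV = ΔV₁ + ΔV₂ = 9.06 × 10^8 m³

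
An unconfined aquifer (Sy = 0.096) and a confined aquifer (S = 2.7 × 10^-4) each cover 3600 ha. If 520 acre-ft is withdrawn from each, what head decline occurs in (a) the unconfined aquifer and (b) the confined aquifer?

A = 3600 ha = 3.6 × 10^7 m²
ΔV = 520 acre-ft = 6.414 × 10^5 m³
Unconfined: Δh_u = ΔV/(Sy·A) = 6.414 × 10^5/(0.096 × 3.6 × 10^7) = 0.1856 m
Confined: Δh_c = ΔV/(S·A) = 6.414 × 10^5/(2.7 × 10^-4 × 3.6 × 10^7) = 65.99 m

Δh_u ≈ 0.186 m; Δh_c ≈ 66 m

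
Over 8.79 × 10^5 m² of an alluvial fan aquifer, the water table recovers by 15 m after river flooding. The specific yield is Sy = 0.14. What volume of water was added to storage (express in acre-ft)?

ΔV ≈ 1500 acre-ft

ΔV = Sy × A × Δh = 0.14 × 8.79 × 10^5 m² × 15 m = 1.846 × 10^6 m³
ΔV = 1.846 × 10^6 m³ = 1496 acre-ft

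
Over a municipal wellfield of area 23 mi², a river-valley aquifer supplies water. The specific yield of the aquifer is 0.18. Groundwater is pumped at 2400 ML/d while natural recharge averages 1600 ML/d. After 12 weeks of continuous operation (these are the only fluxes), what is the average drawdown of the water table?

A = 23 mi² = 5.957 × 10^7 m²
Net abstraction = 2400 − 1600 = 800 ML/d
Q_net = 800 ML/d = 8 × 10^5 m³/d
t = 12 weeks = 84 d
ΔV = Q × t = 8 × 10^5 m³/d × 84 d = 6.72 × 10^7 m³
Δh = ΔV / (Sy × A) = 6.72 × 10^7 / (0.18 × 5.957 × 10^7) = 6.267 m

Δh ≈ 6.27 m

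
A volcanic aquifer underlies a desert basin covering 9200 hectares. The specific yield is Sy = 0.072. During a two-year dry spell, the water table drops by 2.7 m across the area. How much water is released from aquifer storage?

ΔV ≈ 1.79 × 10^7 m³

A = 9200 hectares = 9.2 × 10^7 m²
ΔV = Sy × A × Δh = 0.072 × 9.2 × 10^7 m² × 2.7 m = 1.788 × 10^7 m³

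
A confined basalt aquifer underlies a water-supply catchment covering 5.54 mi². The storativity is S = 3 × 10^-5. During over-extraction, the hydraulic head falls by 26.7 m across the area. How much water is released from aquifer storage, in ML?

ΔV ≈ 11.5 ML

A = 5.54 mi² = 1.435 × 10^7 m²
ΔV = S × A × Δh = 3 × 10^-5 × 1.435 × 10^7 m² × 26.7 m = 11490 m³
ΔV = 11490 m³ = 11.49 ML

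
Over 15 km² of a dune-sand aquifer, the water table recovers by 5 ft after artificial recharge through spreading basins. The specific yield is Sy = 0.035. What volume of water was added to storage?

ΔV ≈ 8 × 10^5 m³

A = 15 km² = 1.5 × 10^7 m²
Δh = 5 ft = 1.524 m
ΔV = Sy × A × Δh = 0.035 × 1.5 × 10^7 m² × 1.524 m = 8.001 × 10^5 m³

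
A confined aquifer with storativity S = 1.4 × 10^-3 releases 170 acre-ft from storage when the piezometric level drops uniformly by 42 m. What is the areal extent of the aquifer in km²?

A ≈ 3.57 km²

ΔV = 170 acre-ft = 2.097 × 10^5 m³
A = ΔV / (S × Δh) = 2.097 × 10^5 / (0.0014 × 42) = 3.566 × 10^6 m²
A = 3.566 × 10^6 m² = 3.566 km²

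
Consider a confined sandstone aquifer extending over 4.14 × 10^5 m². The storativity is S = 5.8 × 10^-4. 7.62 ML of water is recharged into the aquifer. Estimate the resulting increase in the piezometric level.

ΔV = 7.62 ML = 7620 m³
Δh = ΔV / (S × A) = 7620 m³ / (5.8 × 10^-4 × 4.14 × 10^5 m²) = 31.73 m

Δh ≈ 31.7 m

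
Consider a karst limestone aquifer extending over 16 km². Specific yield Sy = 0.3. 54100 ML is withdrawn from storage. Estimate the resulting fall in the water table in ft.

A = 16 km² = 1.6 × 10^7 m²
ΔV = 54100 ML = 5.41 × 10^7 m³
Δh = ΔV / (Sy × A) = 5.41 × 10^7 m³ / (0.3 × 1.6 × 10^7 m²) = 11.27 m
Δh = 11.27 m = 36.98 ft

Δh ≈ 37 ft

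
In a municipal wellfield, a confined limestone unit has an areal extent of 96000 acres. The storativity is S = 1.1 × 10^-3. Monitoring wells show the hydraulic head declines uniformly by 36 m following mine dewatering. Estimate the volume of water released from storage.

A = 96000 acres = 3.885 × 10^8 m²
ΔV = S × A × Δh = 0.0011 × 3.885 × 10^8 m² × 36 m = 1.538 × 10^7 m³

ΔV ≈ 1.54 × 10^7 m³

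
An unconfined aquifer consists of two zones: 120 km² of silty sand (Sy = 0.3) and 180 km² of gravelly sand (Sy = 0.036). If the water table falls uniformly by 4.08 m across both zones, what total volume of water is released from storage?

ΔV ≈ 1.73 × 10^8 m³

A₁ = 120 km² = 1.2 × 10^8 m²; A₂ = 180 km² = 1.8 × 10^8 m²
ΔV₁ = 0.3 × 1.2 × 10^8 × 4.08 = 1.469 × 10^8 m³
ΔV₂ = 0.036 × 1.8 × 10^8 × 4.08 = 2.644 × 10^7 m³
ΔV = ΔV₁ + ΔV₂ = 1.733 × 10^8 m³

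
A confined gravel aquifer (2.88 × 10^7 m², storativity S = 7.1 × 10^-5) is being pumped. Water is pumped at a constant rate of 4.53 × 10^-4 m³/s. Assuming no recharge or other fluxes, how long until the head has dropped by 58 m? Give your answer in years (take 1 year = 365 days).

t ≈ 8.3 years

ΔV = S × A × Δh = 7.1 × 10^-5 × 2.88 × 10^7 × 58 = 1.186 × 10^5 m³
Q = 4.53 × 10^-4 m³/s = 39.14 m³/d
t = ΔV / Q = 1.186 × 10^5 m³ / 39.14 m³/d = 3030 d
t = 3030 d ≈ 8.302 years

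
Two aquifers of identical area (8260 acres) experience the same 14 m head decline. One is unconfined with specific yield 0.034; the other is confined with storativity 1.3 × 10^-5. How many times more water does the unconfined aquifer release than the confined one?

A = 8260 acres = 3.343 × 10^7 m²
Unconfined: ΔV_u = Sy × A × Δh = 0.034 × 3.343 × 10^7 × 14 = 1.591 × 10^7 m³
Confined: ΔV_c = S × A × Δh = 1.3 × 10^-5 × 3.343 × 10^7 × 14 = 6084 m³
Ratio = ΔV_u / ΔV_c = Sy / S = 0.034 / 1.3 × 10^-5 = 2615

ΔV_u / ΔV_c ≈ 2620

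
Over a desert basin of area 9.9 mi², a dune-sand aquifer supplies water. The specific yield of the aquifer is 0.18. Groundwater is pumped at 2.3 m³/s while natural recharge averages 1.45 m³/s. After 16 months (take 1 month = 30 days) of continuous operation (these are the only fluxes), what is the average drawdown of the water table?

A = 9.9 mi² = 2.564 × 10^7 m²
Net abstraction = 2.3 − 1.45 = 0.85 m³/s
Q_net = 0.85 m³/s = 73440 m³/d
t = 16 months = 480 d
ΔV = Q × t = 73440 m³/d × 480 d = 3.525 × 10^7 m³
Δh = ΔV / (Sy × A) = 3.525 × 10^7 / (0.18 × 2.564 × 10^7) = 7.638 m

Δh ≈ 7.64 m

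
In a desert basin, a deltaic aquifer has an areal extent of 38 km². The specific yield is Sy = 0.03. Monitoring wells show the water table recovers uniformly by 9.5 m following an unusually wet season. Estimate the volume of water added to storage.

ΔV ≈ 1.08 × 10^7 m³

A = 38 km² = 3.8 × 10^7 m²
ΔV = Sy × A × Δh = 0.03 × 3.8 × 10^7 m² × 9.5 m = 1.083 × 10^7 m³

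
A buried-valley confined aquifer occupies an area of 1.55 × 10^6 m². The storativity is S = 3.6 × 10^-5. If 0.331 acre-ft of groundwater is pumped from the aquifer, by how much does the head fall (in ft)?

ΔV = 0.331 acre-ft = 408.3 m³
Δh = ΔV / (S × A) = 408.3 m³ / (3.6 × 10^-5 × 1.55 × 10^6 m²) = 7.317 m
Δh = 7.317 m = 24.01 ft

Δh ≈ 24 ft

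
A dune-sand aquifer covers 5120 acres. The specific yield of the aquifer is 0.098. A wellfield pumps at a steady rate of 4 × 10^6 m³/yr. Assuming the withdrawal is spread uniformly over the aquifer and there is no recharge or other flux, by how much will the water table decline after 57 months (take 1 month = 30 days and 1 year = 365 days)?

Δh ≈ 9.23 m

A = 5120 acres = 2.072 × 10^7 m²
Q = 4 × 10^6 m³/yr = 10960 m³/d
t = 57 months = 1710 d
ΔV = Q × t = 10960 m³/d × 1710 d = 1.874 × 10^7 m³
Δh = ΔV / (Sy × A) = 1.874 × 10^7 / (0.098 × 2.072 × 10^7) = 9.229 m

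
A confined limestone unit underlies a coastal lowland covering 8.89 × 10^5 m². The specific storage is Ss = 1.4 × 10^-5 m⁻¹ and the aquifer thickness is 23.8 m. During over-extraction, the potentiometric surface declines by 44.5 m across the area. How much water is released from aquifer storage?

S = Ss × b = 1.4 × 10^-5 m⁻¹ × 23.8 m = 3.332 × 10^-4
ΔV = S × A × Δh = 3.332 × 10^-4 × 8.89 × 10^5 m² × 44.5 m = 13180 m³

ΔV ≈ 13200 m³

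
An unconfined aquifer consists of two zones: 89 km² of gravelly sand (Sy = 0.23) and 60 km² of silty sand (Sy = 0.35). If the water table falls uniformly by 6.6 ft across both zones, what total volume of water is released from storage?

A₁ = 89 km² = 8.9 × 10^7 m²; A₂ = 60 km² = 6 × 10^7 m²
Δh = 6.6 ft = 2.012 m
ΔV₁ = 0.23 × 8.9 × 10^7 × 2.012 = 4.118 × 10^7 m³
ΔV₂ = 0.35 × 6 × 10^7 × 2.012 = 4.225 × 10^7 m³
ΔV = ΔV₁ + ΔV₂ = 8.342 × 10^7 m³

ΔV ≈ 8.34 × 10^7 m³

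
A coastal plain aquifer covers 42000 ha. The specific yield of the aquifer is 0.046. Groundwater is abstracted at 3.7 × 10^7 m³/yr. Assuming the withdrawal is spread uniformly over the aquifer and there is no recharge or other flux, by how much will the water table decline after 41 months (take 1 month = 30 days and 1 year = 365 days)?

A = 42000 ha = 4.2 × 10^8 m²
Q = 3.7 × 10^7 m³/yr = 1.014 × 10^5 m³/d
t = 41 months = 1230 d
ΔV = Q × t = 1.014 × 10^5 m³/d × 1230 d = 1.247 × 10^8 m³
Δh = ΔV / (Sy × A) = 1.247 × 10^8 / (0.046 × 4.2 × 10^8) = 6.454 m

Δh ≈ 6.45 m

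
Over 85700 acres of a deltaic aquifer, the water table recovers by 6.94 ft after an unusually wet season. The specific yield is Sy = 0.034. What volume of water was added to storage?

ΔV ≈ 2.49 × 10^7 m³

A = 85700 acres = 3.468 × 10^8 m²
Δh = 6.94 ft = 2.115 m
ΔV = Sy × A × Δh = 0.034 × 3.468 × 10^8 m² × 2.115 m = 2.494 × 10^7 m³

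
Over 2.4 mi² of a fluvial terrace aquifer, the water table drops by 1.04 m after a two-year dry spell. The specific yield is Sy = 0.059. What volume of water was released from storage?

A = 2.4 mi² = 6.216 × 10^6 m²
ΔV = Sy × A × Δh = 0.059 × 6.216 × 10^6 m² × 1.04 m = 3.814 × 10^5 m³

ΔV ≈ 3.81 × 10^5 m³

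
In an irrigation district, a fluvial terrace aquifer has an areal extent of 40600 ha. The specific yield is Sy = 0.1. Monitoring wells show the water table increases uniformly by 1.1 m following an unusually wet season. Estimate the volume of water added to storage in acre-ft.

ΔV ≈ 36200 acre-ft

A = 40600 ha = 4.06 × 10^8 m²
ΔV = Sy × A × Δh = 0.1 × 4.06 × 10^8 m² × 1.1 m = 4.466 × 10^7 m³
ΔV = 4.466 × 10^7 m³ = 36210 acre-ft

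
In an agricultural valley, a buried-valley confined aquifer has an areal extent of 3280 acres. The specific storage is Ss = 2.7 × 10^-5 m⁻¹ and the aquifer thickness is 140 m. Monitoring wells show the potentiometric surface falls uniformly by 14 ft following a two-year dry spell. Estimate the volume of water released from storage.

S = Ss × b = 2.7 × 10^-5 m⁻¹ × 140 m = 3.78 × 10^-3
A = 3280 acres = 1.327 × 10^7 m²
Δh = 14 ft = 4.267 m
ΔV = S × A × Δh = 0.00378 × 1.327 × 10^7 m² × 4.267 m = 2.141 × 10^5 m³

ΔV ≈ 2.14 × 10^5 m³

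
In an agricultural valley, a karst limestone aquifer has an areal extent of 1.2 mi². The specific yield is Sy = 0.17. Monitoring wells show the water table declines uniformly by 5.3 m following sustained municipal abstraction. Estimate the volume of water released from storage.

ΔV ≈ 2.8 × 10^6 m³

A = 1.2 mi² = 3.108 × 10^6 m²
ΔV = Sy × A × Δh = 0.17 × 3.108 × 10^6 m² × 5.3 m = 2.8 × 10^6 m³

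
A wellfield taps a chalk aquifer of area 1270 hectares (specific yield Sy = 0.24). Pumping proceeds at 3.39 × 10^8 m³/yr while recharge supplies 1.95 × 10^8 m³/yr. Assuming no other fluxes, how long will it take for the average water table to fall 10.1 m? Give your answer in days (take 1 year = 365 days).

t ≈ 78 days

A = 1270 hectares = 1.27 × 10^7 m²
ΔV = Sy × A × Δh = 0.24 × 1.27 × 10^7 × 10.1 = 3.078 × 10^7 m³
Net withdrawal = 3.39 × 10^8 − 1.95 × 10^8 = 1.44 × 10^8 m³/yr = 3.945 × 10^5 m³/d
t = ΔV / Q = 3.078 × 10^7 m³ / 3.945 × 10^5 m³/d = 78.03 d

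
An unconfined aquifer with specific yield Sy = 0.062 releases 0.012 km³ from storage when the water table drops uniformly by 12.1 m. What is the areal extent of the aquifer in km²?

ΔV = 0.012 km³ = 1.2 × 10^7 m³
A = ΔV / (Sy × Δh) = 1.2 × 10^7 / (0.062 × 12.1) = 1.6 × 10^7 m²
A = 1.6 × 10^7 m² = 16 km²

A ≈ 16 km²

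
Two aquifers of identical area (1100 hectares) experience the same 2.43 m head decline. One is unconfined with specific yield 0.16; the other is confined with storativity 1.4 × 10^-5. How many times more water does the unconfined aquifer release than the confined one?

ΔV_u / ΔV_c ≈ 11400

A = 1100 hectares = 1.1 × 10^7 m²
Unconfined: ΔV_u = Sy × A × Δh = 0.16 × 1.1 × 10^7 × 2.43 = 4.277 × 10^6 m³
Confined: ΔV_c = S × A × Δh = 1.4 × 10^-5 × 1.1 × 10^7 × 2.43 = 374.2 m³
Ratio = ΔV_u / ΔV_c = Sy / S = 0.16 / 1.4 × 10^-5 = 11430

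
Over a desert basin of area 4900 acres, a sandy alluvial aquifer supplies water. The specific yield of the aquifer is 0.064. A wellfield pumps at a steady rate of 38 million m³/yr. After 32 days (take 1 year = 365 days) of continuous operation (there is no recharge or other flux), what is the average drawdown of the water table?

Δh ≈ 2.63 m

A = 4900 acres = 1.983 × 10^7 m²
Q = 38 million m³/yr = 1.041 × 10^5 m³/d
ΔV = Q × t = 1.041 × 10^5 m³/d × 32 d = 3.332 × 10^6 m³
Δh = ΔV / (Sy × A) = 3.332 × 10^6 / (0.064 × 1.983 × 10^7) = 2.625 m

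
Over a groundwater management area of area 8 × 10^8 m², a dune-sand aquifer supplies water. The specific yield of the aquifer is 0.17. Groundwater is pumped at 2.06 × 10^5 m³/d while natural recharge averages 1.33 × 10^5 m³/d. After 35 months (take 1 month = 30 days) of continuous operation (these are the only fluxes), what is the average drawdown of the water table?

Net abstraction = 2.06 × 10^5 − 1.33 × 10^5 = 73000 m³/d
t = 35 months = 1050 d
ΔV = Q × t = 73000 m³/d × 1050 d = 7.665 × 10^7 m³
Δh = ΔV / (Sy × A) = 7.665 × 10^7 / (0.17 × 8 × 10^8) = 0.5636 m

Δh ≈ 0.564 m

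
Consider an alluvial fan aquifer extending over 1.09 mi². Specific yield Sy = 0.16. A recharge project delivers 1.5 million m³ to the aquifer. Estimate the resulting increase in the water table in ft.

Δh ≈ 10.9 ft

A = 1.09 mi² = 2.823 × 10^6 m²
ΔV = 1.5 million m³ = 1.5 × 10^6 m³
Δh = ΔV / (Sy × A) = 1.5 × 10^6 m³ / (0.16 × 2.823 × 10^6 m²) = 3.321 m
Δh = 3.321 m = 10.9 ft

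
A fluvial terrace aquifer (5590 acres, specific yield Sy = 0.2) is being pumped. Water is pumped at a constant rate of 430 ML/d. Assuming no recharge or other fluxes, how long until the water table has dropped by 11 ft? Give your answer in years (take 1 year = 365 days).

A = 5590 acres = 2.262 × 10^7 m²
Δh = 11 ft = 3.353 m
ΔV = Sy × A × Δh = 0.2 × 2.262 × 10^7 × 3.353 = 1.517 × 10^7 m³
Q = 430 ML/d = 4.3 × 10^5 m³/d
t = ΔV / Q = 1.517 × 10^7 m³ / 4.3 × 10^5 m³/d = 35.28 d
t = 35.28 d ≈ 0.09665 years

t ≈ 0.0967 years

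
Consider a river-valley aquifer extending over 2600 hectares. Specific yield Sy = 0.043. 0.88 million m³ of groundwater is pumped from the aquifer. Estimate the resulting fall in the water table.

Δh ≈ 0.787 m

A = 2600 hectares = 2.6 × 10^7 m²
ΔV = 0.88 million m³ = 8.8 × 10^5 m³
Δh = ΔV / (Sy × A) = 8.8 × 10^5 m³ / (0.043 × 2.6 × 10^7 m²) = 0.7871 m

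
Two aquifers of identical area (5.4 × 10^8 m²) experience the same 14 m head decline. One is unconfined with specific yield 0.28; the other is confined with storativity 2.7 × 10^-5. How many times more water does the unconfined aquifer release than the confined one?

Unconfined: ΔV_u = Sy × A × Δh = 0.28 × 5.4 × 10^8 × 14 = 2.117 × 10^9 m³
Confined: ΔV_c = S × A × Δh = 2.7 × 10^-5 × 5.4 × 10^8 × 14 = 2.041 × 10^5 m³
Ratio = ΔV_u / ΔV_c = Sy / S = 0.28 / 2.7 × 10^-5 = 10370

ΔV_u / ΔV_c ≈ 10400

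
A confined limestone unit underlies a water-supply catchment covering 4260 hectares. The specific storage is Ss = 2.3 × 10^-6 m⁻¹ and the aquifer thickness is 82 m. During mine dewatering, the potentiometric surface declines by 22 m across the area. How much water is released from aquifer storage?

ΔV ≈ 1.77 × 10^5 m³

S = Ss × b = 2.3 × 10^-6 m⁻¹ × 82 m = 1.886 × 10^-4
A = 4260 hectares = 4.26 × 10^7 m²
ΔV = S × A × Δh = 1.886 × 10^-4 × 4.26 × 10^7 m² × 22 m = 1.768 × 10^5 m³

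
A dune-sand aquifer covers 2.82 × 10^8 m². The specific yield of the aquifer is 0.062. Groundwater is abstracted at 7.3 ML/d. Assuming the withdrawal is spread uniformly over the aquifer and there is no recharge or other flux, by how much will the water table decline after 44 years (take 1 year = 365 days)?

Q = 7.3 ML/d = 7300 m³/d
t = 44 years = 16060 d
ΔV = Q × t = 7300 m³/d × 16060 d = 1.172 × 10^8 m³
Δh = ΔV / (Sy × A) = 1.172 × 10^8 / (0.062 × 2.82 × 10^8) = 6.705 m

Δh ≈ 6.71 m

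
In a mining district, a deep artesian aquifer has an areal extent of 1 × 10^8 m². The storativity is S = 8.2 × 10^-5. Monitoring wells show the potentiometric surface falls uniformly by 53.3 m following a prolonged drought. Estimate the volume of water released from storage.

ΔV ≈ 4.37 × 10^5 m³

ΔV = S × A × Δh = 8.2 × 10^-5 × 1 × 10^8 m² × 53.3 m = 4.371 × 10^5 m³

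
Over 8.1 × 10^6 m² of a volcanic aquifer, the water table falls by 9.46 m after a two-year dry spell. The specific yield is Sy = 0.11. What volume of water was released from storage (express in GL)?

ΔV = Sy × A × Δh = 0.11 × 8.1 × 10^6 m² × 9.46 m = 8.429 × 10^6 m³
ΔV = 8.429 × 10^6 m³ = 8.429 GL

ΔV ≈ 8.43 GL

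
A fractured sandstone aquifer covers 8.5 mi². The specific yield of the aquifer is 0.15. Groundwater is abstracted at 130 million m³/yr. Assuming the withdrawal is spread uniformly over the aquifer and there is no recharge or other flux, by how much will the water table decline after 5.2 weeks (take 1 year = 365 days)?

A = 8.5 mi² = 2.201 × 10^7 m²
Q = 130 million m³/yr = 3.562 × 10^5 m³/d
t = 5.2 weeks = 36.4 d
ΔV = Q × t = 3.562 × 10^5 m³/d × 36.4 d = 1.296 × 10^7 m³
Δh = ΔV / (Sy × A) = 1.296 × 10^7 / (0.15 × 2.201 × 10^7) = 3.926 m

Δh ≈ 3.93 m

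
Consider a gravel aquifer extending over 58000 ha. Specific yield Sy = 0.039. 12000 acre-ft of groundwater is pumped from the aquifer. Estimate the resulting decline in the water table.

Δh ≈ 0.654 m

A = 58000 ha = 5.8 × 10^8 m²
ΔV = 12000 acre-ft = 1.48 × 10^7 m³
Δh = ΔV / (Sy × A) = 1.48 × 10^7 m³ / (0.039 × 5.8 × 10^8 m²) = 0.6544 m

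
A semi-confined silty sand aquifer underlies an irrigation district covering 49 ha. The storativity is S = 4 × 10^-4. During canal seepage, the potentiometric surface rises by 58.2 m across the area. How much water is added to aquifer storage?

A = 49 ha = 4.9 × 10^5 m²
ΔV = S × A × Δh = 4 × 10^-4 × 4.9 × 10^5 m² × 58.2 m = 11410 m³

ΔV ≈ 11400 m³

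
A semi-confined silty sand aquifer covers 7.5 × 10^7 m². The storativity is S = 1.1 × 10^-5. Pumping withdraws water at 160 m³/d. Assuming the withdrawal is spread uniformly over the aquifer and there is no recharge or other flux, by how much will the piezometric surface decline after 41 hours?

t = 41 hours = 1.708 d
ΔV = Q × t = 160 m³/d × 1.708 d = 273.3 m³
Δh = ΔV / (S × A) = 273.3 / (1.1 × 10^-5 × 7.5 × 10^7) = 0.3313 m

Δh ≈ 0.331 m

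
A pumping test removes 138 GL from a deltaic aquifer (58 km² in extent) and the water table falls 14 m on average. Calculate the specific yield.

A = 58 km² = 5.8 × 10^7 m²
ΔV = 138 GL = 1.38 × 10^8 m³
Sy = ΔV / (A × Δh) = 1.38 × 10^8 m³ / (5.8 × 10^7 m² × 14 m) = 0.17

Sy ≈ 0.17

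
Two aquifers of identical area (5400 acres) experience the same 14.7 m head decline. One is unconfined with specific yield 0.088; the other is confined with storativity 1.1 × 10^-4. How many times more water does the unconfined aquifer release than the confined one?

A = 5400 acres = 2.185 × 10^7 m²
Unconfined: ΔV_u = Sy × A × Δh = 0.088 × 2.185 × 10^7 × 14.7 = 2.827 × 10^7 m³
Confined: ΔV_c = S × A × Δh = 1.1 × 10^-4 × 2.185 × 10^7 × 14.7 = 35340 m³
Ratio = ΔV_u / ΔV_c = Sy / S = 0.088 / 1.1 × 10^-4 = 800

ΔV_u / ΔV_c ≈ 800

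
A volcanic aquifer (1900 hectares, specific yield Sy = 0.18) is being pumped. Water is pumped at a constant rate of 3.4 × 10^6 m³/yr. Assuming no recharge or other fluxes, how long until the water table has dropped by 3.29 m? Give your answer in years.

A = 1900 hectares = 1.9 × 10^7 m²
ΔV = Sy × A × Δh = 0.18 × 1.9 × 10^7 × 3.29 = 1.125 × 10^7 m³
Q = 3.4 × 10^6 m³/yr = 9315 m³/d
t = ΔV / Q = 1.125 × 10^7 m³ / 9315 m³/d = 1208 d
t = 1208 d ≈ 3.309 years

t ≈ 3.31 years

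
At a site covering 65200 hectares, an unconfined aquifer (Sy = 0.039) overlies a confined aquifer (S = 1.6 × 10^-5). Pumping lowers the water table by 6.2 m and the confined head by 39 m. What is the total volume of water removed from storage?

ΔV ≈ 1.58 × 10^8 m³

A = 65200 hectares = 6.52 × 10^8 m²
Unconfined: ΔV_u = Sy × A × Δh_u = 0.039 × 6.52 × 10^8 × 6.2 = 1.577 × 10^8 m³
Confined: ΔV_c = S × A × Δh_c = 1.6 × 10^-5 × 6.52 × 10^8 × 39 = 4.068 × 10^5 m³
Total ΔV = 1.577 × 10^8 + 4.068 × 10^5 = 1.581 × 10^8 m³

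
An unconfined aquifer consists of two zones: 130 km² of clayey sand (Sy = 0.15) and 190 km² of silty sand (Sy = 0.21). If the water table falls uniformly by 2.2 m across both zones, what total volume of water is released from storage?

A₁ = 130 km² = 1.3 × 10^8 m²; A₂ = 190 km² = 1.9 × 10^8 m²
ΔV₁ = 0.15 × 1.3 × 10^8 × 2.2 = 4.29 × 10^7 m³
ΔV₂ = 0.21 × 1.9 × 10^8 × 2.2 = 8.778 × 10^7 m³
ΔV = ΔV₁ + ΔV₂ = 1.307 × 10^8 m³

ΔV ≈ 1.31 × 10^8 m³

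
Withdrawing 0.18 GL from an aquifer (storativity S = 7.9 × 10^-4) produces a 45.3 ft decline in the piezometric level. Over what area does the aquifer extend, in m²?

A ≈ 1.65 × 10^7 m²

Δh = 45.3 ft = 13.81 m
ΔV = 0.18 GL = 1.8 × 10^5 m³
A = ΔV / (S × Δh) = 1.8 × 10^5 / (7.9 × 10^-4 × 13.81) = 1.65 × 10^7 m²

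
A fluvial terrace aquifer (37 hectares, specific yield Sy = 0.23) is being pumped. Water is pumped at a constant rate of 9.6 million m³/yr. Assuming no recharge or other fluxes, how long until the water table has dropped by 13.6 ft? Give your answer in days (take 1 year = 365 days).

A = 37 hectares = 3.7 × 10^5 m²
Δh = 13.6 ft = 4.145 m
ΔV = Sy × A × Δh = 0.23 × 3.7 × 10^5 × 4.145 = 3.528 × 10^5 m³
Q = 9.6 million m³/yr = 26300 m³/d
t = ΔV / Q = 3.528 × 10^5 m³ / 26300 m³/d = 13.41 d

t ≈ 13.4 days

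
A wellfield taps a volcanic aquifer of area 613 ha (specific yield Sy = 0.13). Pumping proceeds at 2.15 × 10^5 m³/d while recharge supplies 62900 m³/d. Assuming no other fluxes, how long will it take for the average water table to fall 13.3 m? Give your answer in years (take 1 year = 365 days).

A = 613 ha = 6.13 × 10^6 m²
ΔV = Sy × A × Δh = 0.13 × 6.13 × 10^6 × 13.3 = 1.06 × 10^7 m³
Net withdrawal = 2.15 × 10^5 − 62900 = 1.521 × 10^5 m³/d
t = ΔV / Q = 1.06 × 10^7 m³ / 1.521 × 10^5 m³/d = 69.68 d
t = 69.68 d ≈ 0.1909 years

t ≈ 0.191 years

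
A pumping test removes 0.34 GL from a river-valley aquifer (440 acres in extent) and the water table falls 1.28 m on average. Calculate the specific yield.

Sy ≈ 0.15

A = 440 acres = 1.781 × 10^6 m²
ΔV = 0.34 GL = 3.4 × 10^5 m³
Sy = ΔV / (A × Δh) = 3.4 × 10^5 m³ / (1.781 × 10^6 m² × 1.28 m) = 0.1492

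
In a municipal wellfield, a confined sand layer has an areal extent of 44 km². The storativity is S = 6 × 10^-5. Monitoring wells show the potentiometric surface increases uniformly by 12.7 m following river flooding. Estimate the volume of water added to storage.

A = 44 km² = 4.4 × 10^7 m²
ΔV = S × A × Δh = 6 × 10^-5 × 4.4 × 10^7 m² × 12.7 m = 33530 m³

ΔV ≈ 33500 m³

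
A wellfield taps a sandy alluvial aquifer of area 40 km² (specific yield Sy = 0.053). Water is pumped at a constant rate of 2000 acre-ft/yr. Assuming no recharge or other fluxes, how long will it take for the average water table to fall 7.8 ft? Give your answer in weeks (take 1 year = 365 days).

A = 40 km² = 4 × 10^7 m²
Δh = 7.8 ft = 2.377 m
ΔV = Sy × A × Δh = 0.053 × 4 × 10^7 × 2.377 = 5.04 × 10^6 m³
Q = 2000 acre-ft/yr = 6759 m³/d
t = ΔV / Q = 5.04 × 10^6 m³ / 6759 m³/d = 745.7 d
t = 745.7 d ≈ 106.5 weeks

t ≈ 107 weeks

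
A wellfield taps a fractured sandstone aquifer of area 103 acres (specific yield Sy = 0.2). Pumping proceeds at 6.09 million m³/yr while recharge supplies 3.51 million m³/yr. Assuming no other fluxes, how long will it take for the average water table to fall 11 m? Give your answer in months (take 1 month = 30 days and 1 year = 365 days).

t ≈ 4.32 months

A = 103 acres = 4.168 × 10^5 m²
ΔV = Sy × A × Δh = 0.2 × 4.168 × 10^5 × 11 = 9.17 × 10^5 m³
Net withdrawal = 6.09 − 3.51 = 2.58 million m³/yr = 7068 m³/d
t = ΔV / Q = 9.17 × 10^5 m³ / 7068 m³/d = 129.7 d
t = 129.7 d ≈ 4.324 months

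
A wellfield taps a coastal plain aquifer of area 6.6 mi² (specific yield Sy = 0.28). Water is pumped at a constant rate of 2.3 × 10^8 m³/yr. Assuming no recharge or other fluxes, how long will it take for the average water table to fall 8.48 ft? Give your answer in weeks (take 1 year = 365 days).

A = 6.6 mi² = 1.709 × 10^7 m²
Δh = 8.48 ft = 2.585 m
ΔV = Sy × A × Δh = 0.28 × 1.709 × 10^7 × 2.585 = 1.237 × 10^7 m³
Q = 2.3 × 10^8 m³/yr = 6.301 × 10^5 m³/d
t = ΔV / Q = 1.237 × 10^7 m³ / 6.301 × 10^5 m³/d = 19.63 d
t = 19.63 d ≈ 2.805 weeks

t ≈ 2.8 weeks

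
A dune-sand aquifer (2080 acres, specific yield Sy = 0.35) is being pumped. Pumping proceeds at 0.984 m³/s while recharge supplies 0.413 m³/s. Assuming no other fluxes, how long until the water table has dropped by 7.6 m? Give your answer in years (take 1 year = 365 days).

t ≈ 1.24 years

A = 2080 acres = 8.417 × 10^6 m²
ΔV = Sy × A × Δh = 0.35 × 8.417 × 10^6 × 7.6 = 2.239 × 10^7 m³
Net withdrawal = 0.984 − 0.413 = 0.571 m³/s = 49330 m³/d
t = ΔV / Q = 2.239 × 10^7 m³ / 49330 m³/d = 453.9 d
t = 453.9 d ≈ 1.243 years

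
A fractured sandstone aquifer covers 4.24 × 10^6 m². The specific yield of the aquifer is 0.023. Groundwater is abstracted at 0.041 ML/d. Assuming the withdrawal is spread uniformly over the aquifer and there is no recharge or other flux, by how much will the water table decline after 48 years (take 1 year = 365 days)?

Δh ≈ 7.37 m

Q = 0.041 ML/d = 41 m³/d
t = 48 years = 17520 d
ΔV = Q × t = 41 m³/d × 17520 d = 7.183 × 10^5 m³
Δh = ΔV / (Sy × A) = 7.183 × 10^5 / (0.023 × 4.24 × 10^6) = 7.366 m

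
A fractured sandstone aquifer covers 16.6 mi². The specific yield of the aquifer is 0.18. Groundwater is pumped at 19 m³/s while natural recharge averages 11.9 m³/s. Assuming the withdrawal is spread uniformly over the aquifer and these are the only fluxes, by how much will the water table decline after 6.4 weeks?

A = 16.6 mi² = 4.299 × 10^7 m²
Net abstraction = 19 − 11.9 = 7.1 m³/s
Q_net = 7.1 m³/s = 6.134 × 10^5 m³/d
t = 6.4 weeks = 44.8 d
ΔV = Q × t = 6.134 × 10^5 m³/d × 44.8 d = 2.748 × 10^7 m³
Δh = ΔV / (Sy × A) = 2.748 × 10^7 / (0.18 × 4.299 × 10^7) = 3.551 m

Δh ≈ 3.55 m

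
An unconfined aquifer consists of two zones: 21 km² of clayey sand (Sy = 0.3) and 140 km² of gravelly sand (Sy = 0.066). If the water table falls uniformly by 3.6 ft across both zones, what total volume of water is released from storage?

A₁ = 21 km² = 2.1 × 10^7 m²; A₂ = 140 km² = 1.4 × 10^8 m²
Δh = 3.6 ft = 1.097 m
ΔV₁ = 0.3 × 2.1 × 10^7 × 1.097 = 6.913 × 10^6 m³
ΔV₂ = 0.066 × 1.4 × 10^8 × 1.097 = 1.014 × 10^7 m³
ΔV = ΔV₁ + ΔV₂ = 1.705 × 10^7 m³

ΔV ≈ 1.71 × 10^7 m³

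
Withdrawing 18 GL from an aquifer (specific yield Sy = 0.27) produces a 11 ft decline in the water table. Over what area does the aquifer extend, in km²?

A ≈ 19.9 km²

Δh = 11 ft = 3.353 m
ΔV = 18 GL = 1.8 × 10^7 m³
A = ΔV / (Sy × Δh) = 1.8 × 10^7 / (0.27 × 3.353) = 1.988 × 10^7 m²
A = 1.988 × 10^7 m² = 19.88 km²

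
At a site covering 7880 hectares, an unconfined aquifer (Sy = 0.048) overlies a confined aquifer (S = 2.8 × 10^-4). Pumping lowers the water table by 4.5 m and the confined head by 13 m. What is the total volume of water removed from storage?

A = 7880 hectares = 7.88 × 10^7 m²
Unconfined: ΔV_u = Sy × A × Δh_u = 0.048 × 7.88 × 10^7 × 4.5 = 1.702 × 10^7 m³
Confined: ΔV_c = S × A × Δh_c = 2.8 × 10^-4 × 7.88 × 10^7 × 13 = 2.868 × 10^5 m³
Total ΔV = 1.702 × 10^7 + 2.868 × 10^5 = 1.731 × 10^7 m³

ΔV ≈ 1.73 × 10^7 m³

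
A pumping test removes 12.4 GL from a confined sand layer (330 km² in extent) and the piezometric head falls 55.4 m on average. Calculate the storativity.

S ≈ 6.8 × 10^-4

A = 330 km² = 3.3 × 10^8 m²
ΔV = 12.4 GL = 1.24 × 10^7 m³
S = ΔV / (A × Δh) = 1.24 × 10^7 m³ / (3.3 × 10^8 m² × 55.4 m) = 6.783 × 10^-4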